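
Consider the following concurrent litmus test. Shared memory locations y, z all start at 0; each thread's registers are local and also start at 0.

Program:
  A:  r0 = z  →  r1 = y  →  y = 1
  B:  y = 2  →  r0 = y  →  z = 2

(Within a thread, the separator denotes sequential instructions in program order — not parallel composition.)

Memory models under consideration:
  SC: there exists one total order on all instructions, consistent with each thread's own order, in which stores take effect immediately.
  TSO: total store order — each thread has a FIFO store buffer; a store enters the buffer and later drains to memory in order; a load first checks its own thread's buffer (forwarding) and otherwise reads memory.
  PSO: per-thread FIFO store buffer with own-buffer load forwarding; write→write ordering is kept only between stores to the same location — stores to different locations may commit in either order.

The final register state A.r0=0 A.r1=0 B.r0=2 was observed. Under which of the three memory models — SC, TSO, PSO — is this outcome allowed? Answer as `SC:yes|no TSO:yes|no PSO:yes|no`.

outcome vector order: (A.r0,A.r1,B.r0)
[SC] allowed = {0/0/1; 0/0/2; 0/2/1; 0/2/2; 2/2/2}
[TSO] allowed = {0/0/1; 0/0/2; 0/2/1; 0/2/2; 2/2/2}
[PSO] allowed = {0/0/1; 0/0/2; 0/2/1; 0/2/2; 2/0/2; 2/2/2}
target 0/0/2 ∈ {SC,TSO,PSO}

SC:yes TSO:yes PSO:yes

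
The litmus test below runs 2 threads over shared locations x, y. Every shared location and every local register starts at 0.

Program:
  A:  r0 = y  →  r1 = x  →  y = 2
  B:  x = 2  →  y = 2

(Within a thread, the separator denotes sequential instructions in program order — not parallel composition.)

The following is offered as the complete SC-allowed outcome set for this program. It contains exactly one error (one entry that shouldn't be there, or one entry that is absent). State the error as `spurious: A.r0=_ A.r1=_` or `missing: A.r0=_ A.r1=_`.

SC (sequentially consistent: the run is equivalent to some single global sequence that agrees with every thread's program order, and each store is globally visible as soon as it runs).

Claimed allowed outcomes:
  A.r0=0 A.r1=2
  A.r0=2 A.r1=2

missing: A.r0=0 A.r1=0

outcome vector order: (A.r0,A.r1)
under SC → <0 0>, <0 2>, <2 2>
SC∖claimed = {<0 0>}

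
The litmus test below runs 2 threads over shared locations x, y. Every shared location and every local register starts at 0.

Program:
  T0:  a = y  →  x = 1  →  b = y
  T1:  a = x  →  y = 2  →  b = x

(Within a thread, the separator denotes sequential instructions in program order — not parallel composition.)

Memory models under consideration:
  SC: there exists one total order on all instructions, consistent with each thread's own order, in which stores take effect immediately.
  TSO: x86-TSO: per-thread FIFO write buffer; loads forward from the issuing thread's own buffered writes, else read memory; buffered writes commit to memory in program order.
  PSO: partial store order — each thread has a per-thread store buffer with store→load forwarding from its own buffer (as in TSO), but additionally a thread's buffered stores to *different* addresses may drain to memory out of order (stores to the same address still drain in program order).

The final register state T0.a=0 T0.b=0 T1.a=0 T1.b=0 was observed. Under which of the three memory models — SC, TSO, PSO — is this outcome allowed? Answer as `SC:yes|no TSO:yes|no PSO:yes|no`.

outcome vector order: (T0.a,T0.b,T1.a,T1.b)
SC (7): (0,0,0,1); (0,0,1,1); (0,2,0,0); (0,2,0,1); (0,2,1,1); (2,2,0,0); (2,2,0,1)
TSO (8): (0,0,0,0); (0,0,0,1); (0,0,1,1); (0,2,0,0); (0,2,0,1); (0,2,1,1); (2,2,0,0); (2,2,0,1)
PSO (8): (0,0,0,0); (0,0,0,1); (0,0,1,1); (0,2,0,0); (0,2,0,1); (0,2,1,1); (2,2,0,0); (2,2,0,1)
target (0,0,0,0) ∈ {TSO,PSO}

SC:no TSO:yes PSO:yes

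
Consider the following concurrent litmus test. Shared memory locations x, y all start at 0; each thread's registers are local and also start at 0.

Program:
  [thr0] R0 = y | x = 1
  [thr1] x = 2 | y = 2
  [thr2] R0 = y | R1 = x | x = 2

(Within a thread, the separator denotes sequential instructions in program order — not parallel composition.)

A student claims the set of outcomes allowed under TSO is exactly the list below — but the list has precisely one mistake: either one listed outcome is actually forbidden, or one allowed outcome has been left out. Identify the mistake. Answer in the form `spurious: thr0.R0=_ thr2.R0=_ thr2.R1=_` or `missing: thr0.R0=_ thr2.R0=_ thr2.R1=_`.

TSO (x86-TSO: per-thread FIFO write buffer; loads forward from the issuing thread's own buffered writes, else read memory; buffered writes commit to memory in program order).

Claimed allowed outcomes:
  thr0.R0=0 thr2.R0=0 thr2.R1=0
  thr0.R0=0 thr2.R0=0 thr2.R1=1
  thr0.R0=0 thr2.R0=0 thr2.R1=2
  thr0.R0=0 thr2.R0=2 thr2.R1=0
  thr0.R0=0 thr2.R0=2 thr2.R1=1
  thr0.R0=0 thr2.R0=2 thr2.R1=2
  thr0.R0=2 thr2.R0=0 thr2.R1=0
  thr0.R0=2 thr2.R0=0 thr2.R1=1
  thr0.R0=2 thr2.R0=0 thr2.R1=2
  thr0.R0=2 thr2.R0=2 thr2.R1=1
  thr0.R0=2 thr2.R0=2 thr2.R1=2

outcome vector order: (thr0.R0,thr2.R0,thr2.R1)
TSO: 10 outcomes — {<0 0 0>, <0 0 1>, <0 0 2>, <0 2 1>, <0 2 2>, <2 0 0>, <2 0 1>, <2 0 2>, <2 2 1>, <2 2 2>}
claimed∖TSO = {<0 2 0>}

spurious: thr0.R0=0 thr2.R0=2 thr2.R1=0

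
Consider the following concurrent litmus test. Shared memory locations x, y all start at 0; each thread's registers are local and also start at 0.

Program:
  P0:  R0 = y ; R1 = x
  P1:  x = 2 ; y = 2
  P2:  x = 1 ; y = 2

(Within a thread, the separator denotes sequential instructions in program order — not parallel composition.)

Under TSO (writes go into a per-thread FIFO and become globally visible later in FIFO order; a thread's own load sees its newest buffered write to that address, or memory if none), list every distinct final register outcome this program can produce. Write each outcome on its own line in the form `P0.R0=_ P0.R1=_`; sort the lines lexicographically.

P0.R0=0 P0.R1=0
P0.R0=0 P0.R1=1
P0.R0=0 P0.R1=2
P0.R0=2 P0.R1=1
P0.R0=2 P0.R1=2

outcome vector order: (P0.R0,P0.R1)
|TSO outcomes| = 5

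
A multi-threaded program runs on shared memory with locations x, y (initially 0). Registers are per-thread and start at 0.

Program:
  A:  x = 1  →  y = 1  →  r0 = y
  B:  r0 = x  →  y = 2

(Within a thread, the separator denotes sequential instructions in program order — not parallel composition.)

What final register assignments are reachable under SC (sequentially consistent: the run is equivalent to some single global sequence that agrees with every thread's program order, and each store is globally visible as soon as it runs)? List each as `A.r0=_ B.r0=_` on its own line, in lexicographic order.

A.r0=1 B.r0=0
A.r0=1 B.r0=1
A.r0=2 B.r0=0
A.r0=2 B.r0=1

outcome vector order: (A.r0,B.r0)
|SC outcomes| = 4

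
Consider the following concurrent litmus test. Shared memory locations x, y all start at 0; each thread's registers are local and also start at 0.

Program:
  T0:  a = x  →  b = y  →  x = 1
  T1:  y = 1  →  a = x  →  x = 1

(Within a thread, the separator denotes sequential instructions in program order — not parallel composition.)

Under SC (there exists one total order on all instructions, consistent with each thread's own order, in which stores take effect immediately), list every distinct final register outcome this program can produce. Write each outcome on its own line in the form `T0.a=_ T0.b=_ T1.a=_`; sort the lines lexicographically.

T0.a=0 T0.b=0 T1.a=0
T0.a=0 T0.b=0 T1.a=1
T0.a=0 T0.b=1 T1.a=0
T0.a=0 T0.b=1 T1.a=1
T0.a=1 T0.b=1 T1.a=0

outcome vector order: (T0.a,T0.b,T1.a)
|SC outcomes| = 5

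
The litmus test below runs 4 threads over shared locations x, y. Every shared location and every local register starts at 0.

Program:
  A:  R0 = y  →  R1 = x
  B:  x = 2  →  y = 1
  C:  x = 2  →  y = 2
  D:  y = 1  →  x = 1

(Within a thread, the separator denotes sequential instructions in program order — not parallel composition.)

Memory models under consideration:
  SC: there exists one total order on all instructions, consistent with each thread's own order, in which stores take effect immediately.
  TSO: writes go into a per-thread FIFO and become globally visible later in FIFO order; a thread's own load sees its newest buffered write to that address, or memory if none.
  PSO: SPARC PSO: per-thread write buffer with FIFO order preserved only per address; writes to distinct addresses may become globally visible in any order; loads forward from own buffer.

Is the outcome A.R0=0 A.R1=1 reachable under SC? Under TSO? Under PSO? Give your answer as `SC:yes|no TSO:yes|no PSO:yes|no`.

outcome vector order: (A.R0,A.R1)
[SC] allowed = {(0,0), (0,1), (0,2), (1,0), (1,1), (1,2), (2,1), (2,2)}
[TSO] allowed = {(0,0), (0,1), (0,2), (1,0), (1,1), (1,2), (2,1), (2,2)}
[PSO] allowed = {(0,0), (0,1), (0,2), (1,0), (1,1), (1,2), (2,0), (2,1), (2,2)}
target (0,1) ∈ {SC,TSO,PSO}

SC:yes TSO:yes PSO:yes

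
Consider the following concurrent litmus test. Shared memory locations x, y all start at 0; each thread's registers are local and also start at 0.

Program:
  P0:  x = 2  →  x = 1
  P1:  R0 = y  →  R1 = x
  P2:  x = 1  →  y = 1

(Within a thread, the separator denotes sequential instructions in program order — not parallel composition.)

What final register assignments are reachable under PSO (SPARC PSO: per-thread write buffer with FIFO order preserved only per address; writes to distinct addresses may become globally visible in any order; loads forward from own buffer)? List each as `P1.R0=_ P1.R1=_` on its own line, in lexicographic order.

outcome vector order: (P1.R0,P1.R1)
|PSO outcomes| = 6

P1.R0=0 P1.R1=0
P1.R0=0 P1.R1=1
P1.R0=0 P1.R1=2
P1.R0=1 P1.R1=0
P1.R0=1 P1.R1=1
P1.R0=1 P1.R1=2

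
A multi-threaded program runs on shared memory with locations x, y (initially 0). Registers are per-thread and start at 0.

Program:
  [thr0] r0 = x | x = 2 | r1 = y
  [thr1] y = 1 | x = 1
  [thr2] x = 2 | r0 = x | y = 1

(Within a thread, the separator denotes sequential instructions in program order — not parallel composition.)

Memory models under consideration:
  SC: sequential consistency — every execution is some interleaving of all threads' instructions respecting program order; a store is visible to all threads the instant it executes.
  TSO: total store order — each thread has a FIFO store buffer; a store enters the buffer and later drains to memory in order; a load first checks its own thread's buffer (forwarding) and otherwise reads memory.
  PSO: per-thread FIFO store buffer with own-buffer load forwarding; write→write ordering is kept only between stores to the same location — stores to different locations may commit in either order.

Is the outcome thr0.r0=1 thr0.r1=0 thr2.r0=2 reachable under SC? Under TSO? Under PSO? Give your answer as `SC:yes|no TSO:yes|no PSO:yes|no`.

outcome vector order: (thr0.r0,thr0.r1,thr2.r0)
under SC → 001; 002; 011; 012; 111; 112; 201; 202; 211; 212
under TSO → 001; 002; 011; 012; 111; 112; 201; 202; 211; 212
under PSO → 001; 002; 011; 012; 101; 102; 111; 112; 201; 202; 211; 212
target 102 ∈ {PSO}

SC:no TSO:no PSO:yes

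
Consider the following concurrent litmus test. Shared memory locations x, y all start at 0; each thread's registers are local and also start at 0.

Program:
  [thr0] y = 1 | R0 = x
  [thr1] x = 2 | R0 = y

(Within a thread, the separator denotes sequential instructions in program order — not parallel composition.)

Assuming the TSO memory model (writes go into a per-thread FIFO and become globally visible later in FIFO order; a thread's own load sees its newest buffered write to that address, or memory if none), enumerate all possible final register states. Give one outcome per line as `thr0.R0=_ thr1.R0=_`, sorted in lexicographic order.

outcome vector order: (thr0.R0,thr1.R0)
|TSO outcomes| = 4

thr0.R0=0 thr1.R0=0
thr0.R0=0 thr1.R0=1
thr0.R0=2 thr1.R0=0
thr0.R0=2 thr1.R0=1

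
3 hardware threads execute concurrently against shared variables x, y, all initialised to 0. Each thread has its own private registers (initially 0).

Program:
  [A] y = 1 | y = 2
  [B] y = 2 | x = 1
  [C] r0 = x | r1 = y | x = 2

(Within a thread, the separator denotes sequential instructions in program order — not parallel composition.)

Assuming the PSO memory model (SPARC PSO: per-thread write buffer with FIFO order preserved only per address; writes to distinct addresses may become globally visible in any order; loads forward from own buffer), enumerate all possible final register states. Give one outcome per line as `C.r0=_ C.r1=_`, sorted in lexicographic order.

C.r0=0 C.r1=0
C.r0=0 C.r1=1
C.r0=0 C.r1=2
C.r0=1 C.r1=0
C.r0=1 C.r1=1
C.r0=1 C.r1=2

outcome vector order: (C.r0,C.r1)
|PSO outcomes| = 6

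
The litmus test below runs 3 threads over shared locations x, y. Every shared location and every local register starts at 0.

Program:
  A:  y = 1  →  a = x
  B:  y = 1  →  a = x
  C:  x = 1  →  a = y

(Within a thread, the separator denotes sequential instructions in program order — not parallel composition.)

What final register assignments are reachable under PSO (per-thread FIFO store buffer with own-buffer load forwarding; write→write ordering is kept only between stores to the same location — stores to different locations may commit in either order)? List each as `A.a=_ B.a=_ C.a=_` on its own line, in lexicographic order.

outcome vector order: (A.a,B.a,C.a)
|PSO outcomes| = 8

A.a=0 B.a=0 C.a=0
A.a=0 B.a=0 C.a=1
A.a=0 B.a=1 C.a=0
A.a=0 B.a=1 C.a=1
A.a=1 B.a=0 C.a=0
A.a=1 B.a=0 C.a=1
A.a=1 B.a=1 C.a=0
A.a=1 B.a=1 C.a=1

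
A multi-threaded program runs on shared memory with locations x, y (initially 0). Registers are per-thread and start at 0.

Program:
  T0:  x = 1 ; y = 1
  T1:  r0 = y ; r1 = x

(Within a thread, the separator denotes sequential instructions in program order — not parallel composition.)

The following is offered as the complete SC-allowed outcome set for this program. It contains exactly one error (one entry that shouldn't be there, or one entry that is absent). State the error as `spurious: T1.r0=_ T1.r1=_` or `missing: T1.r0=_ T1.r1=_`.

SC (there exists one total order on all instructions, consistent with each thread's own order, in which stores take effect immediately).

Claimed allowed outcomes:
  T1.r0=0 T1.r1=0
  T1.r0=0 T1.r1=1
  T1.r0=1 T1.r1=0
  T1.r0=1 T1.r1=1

outcome vector order: (T1.r0,T1.r1)
SC: 3 outcomes — {00 01 11}
claimed∖SC = {10}

spurious: T1.r0=1 T1.r1=0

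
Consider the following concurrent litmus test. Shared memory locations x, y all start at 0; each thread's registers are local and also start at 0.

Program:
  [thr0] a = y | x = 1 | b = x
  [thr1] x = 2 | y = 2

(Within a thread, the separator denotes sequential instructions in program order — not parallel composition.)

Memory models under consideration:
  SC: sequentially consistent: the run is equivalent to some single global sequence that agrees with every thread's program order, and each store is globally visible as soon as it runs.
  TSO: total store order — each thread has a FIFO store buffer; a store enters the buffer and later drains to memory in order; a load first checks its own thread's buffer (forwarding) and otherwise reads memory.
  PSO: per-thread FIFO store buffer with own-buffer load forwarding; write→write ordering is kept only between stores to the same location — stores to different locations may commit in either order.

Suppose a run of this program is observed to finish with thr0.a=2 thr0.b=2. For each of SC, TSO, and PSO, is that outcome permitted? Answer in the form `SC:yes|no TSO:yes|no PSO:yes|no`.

SC:no TSO:no PSO:yes

outcome vector order: (thr0.a,thr0.b)
SC (3): (0,1) (0,2) (2,1)
TSO (3): (0,1) (0,2) (2,1)
PSO (4): (0,1) (0,2) (2,1) (2,2)
target (2,2) ∈ {PSO}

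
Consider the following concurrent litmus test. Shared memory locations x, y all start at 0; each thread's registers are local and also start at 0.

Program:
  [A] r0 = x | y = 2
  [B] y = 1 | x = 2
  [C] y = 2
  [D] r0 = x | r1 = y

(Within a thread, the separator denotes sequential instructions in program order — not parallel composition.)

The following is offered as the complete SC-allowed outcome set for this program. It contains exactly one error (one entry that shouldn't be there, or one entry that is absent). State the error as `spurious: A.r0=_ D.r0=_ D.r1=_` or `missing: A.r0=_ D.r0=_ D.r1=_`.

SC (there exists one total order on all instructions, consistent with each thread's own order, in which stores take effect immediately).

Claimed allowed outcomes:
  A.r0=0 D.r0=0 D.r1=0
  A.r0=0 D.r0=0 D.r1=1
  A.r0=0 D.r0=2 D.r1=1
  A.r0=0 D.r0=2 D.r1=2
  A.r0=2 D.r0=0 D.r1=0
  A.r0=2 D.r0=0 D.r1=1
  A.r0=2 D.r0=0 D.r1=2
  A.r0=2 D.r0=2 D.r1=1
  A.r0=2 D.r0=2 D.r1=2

missing: A.r0=0 D.r0=0 D.r1=2

outcome vector order: (A.r0,D.r0,D.r1)
under SC → <0 0 0>; <0 0 1>; <0 0 2>; <0 2 1>; <0 2 2>; <2 0 0>; <2 0 1>; <2 0 2>; <2 2 1>; <2 2 2>
SC∖claimed = {<0 0 2>}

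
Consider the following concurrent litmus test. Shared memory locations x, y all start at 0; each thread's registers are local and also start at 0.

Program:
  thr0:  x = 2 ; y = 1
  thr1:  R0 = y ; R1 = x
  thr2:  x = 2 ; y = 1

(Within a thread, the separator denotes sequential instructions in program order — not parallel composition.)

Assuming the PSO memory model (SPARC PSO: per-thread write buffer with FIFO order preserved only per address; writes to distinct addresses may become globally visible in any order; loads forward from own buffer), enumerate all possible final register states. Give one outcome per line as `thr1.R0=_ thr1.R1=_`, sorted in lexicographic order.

thr1.R0=0 thr1.R1=0
thr1.R0=0 thr1.R1=2
thr1.R0=1 thr1.R1=0
thr1.R0=1 thr1.R1=2

outcome vector order: (thr1.R0,thr1.R1)
|PSO outcomes| = 4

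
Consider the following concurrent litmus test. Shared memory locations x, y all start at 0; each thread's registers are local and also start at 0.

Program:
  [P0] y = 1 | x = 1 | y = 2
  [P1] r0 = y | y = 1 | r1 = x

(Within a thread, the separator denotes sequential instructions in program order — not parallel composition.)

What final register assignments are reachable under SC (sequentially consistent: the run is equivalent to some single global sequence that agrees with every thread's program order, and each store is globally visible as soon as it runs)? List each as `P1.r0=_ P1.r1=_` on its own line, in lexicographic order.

outcome vector order: (P1.r0,P1.r1)
|SC outcomes| = 5

P1.r0=0 P1.r1=0
P1.r0=0 P1.r1=1
P1.r0=1 P1.r1=0
P1.r0=1 P1.r1=1
P1.r0=2 P1.r1=1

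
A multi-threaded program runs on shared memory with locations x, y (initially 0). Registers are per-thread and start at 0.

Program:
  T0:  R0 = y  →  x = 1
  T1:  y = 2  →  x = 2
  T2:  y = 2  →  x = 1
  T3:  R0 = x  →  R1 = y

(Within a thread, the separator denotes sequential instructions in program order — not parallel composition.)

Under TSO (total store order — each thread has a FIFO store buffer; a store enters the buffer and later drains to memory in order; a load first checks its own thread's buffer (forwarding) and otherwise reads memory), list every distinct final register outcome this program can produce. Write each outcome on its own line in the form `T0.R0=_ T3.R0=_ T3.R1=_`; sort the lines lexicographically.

T0.R0=0 T3.R0=0 T3.R1=0
T0.R0=0 T3.R0=0 T3.R1=2
T0.R0=0 T3.R0=1 T3.R1=0
T0.R0=0 T3.R0=1 T3.R1=2
T0.R0=0 T3.R0=2 T3.R1=2
T0.R0=2 T3.R0=0 T3.R1=0
T0.R0=2 T3.R0=0 T3.R1=2
T0.R0=2 T3.R0=1 T3.R1=2
T0.R0=2 T3.R0=2 T3.R1=2

outcome vector order: (T0.R0,T3.R0,T3.R1)
|TSO outcomes| = 9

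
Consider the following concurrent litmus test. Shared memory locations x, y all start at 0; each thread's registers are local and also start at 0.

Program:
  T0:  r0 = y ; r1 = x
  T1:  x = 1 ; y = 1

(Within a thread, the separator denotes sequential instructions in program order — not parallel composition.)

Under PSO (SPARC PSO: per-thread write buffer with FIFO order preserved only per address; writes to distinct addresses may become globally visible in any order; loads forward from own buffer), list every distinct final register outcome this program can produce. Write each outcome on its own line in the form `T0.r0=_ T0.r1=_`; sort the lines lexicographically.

outcome vector order: (T0.r0,T0.r1)
|PSO outcomes| = 4

T0.r0=0 T0.r1=0
T0.r0=0 T0.r1=1
T0.r0=1 T0.r1=0
T0.r0=1 T0.r1=1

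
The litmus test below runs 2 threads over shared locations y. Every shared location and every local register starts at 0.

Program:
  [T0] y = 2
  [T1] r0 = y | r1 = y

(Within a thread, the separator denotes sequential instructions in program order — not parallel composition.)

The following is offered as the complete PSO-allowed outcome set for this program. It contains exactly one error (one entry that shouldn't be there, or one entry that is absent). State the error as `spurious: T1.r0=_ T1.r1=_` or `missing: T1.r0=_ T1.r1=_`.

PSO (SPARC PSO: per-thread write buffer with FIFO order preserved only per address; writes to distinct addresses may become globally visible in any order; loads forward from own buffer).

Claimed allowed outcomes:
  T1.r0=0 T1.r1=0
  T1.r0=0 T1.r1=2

missing: T1.r0=2 T1.r1=2

outcome vector order: (T1.r0,T1.r1)
PSO (3): <0 0> <0 2> <2 2>
PSO∖claimed = {<2 2>}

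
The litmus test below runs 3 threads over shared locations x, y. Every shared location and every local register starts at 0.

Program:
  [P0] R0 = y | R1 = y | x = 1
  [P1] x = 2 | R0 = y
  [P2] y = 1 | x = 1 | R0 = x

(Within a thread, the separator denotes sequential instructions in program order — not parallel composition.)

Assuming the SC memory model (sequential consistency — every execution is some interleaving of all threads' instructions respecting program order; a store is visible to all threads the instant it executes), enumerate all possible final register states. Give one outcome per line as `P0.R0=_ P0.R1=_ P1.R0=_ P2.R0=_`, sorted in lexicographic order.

P0.R0=0 P0.R1=0 P1.R0=0 P2.R0=1
P0.R0=0 P0.R1=0 P1.R0=1 P2.R0=1
P0.R0=0 P0.R1=0 P1.R0=1 P2.R0=2
P0.R0=0 P0.R1=1 P1.R0=0 P2.R0=1
P0.R0=0 P0.R1=1 P1.R0=1 P2.R0=1
P0.R0=0 P0.R1=1 P1.R0=1 P2.R0=2
P0.R0=1 P0.R1=1 P1.R0=0 P2.R0=1
P0.R0=1 P0.R1=1 P1.R0=1 P2.R0=1
P0.R0=1 P0.R1=1 P1.R0=1 P2.R0=2

outcome vector order: (P0.R0,P0.R1,P1.R0,P2.R0)
|SC outcomes| = 9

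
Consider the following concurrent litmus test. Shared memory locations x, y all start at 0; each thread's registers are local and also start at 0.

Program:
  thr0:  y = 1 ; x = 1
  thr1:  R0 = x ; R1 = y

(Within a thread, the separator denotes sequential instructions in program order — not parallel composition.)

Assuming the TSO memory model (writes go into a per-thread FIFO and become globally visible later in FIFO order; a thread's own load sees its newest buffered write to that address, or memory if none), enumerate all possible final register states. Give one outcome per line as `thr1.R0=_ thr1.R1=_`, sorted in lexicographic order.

outcome vector order: (thr1.R0,thr1.R1)
|TSO outcomes| = 3

thr1.R0=0 thr1.R1=0
thr1.R0=0 thr1.R1=1
thr1.R0=1 thr1.R1=1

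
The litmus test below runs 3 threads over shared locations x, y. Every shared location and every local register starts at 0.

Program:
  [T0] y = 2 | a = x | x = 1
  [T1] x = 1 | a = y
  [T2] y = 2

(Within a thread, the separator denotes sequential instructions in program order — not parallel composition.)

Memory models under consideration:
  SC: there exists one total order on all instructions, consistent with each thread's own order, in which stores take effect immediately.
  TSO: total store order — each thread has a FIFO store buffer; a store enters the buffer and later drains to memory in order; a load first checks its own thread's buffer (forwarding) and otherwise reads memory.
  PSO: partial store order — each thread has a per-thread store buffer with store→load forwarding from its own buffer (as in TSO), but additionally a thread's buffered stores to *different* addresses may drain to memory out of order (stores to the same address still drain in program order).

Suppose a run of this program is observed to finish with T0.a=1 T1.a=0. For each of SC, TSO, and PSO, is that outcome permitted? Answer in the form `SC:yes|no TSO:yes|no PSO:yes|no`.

outcome vector order: (T0.a,T1.a)
SC (3): <0 2>, <1 0>, <1 2>
TSO (4): <0 0>, <0 2>, <1 0>, <1 2>
PSO (4): <0 0>, <0 2>, <1 0>, <1 2>
target <1 0> ∈ {SC,TSO,PSO}

SC:yes TSO:yes PSO:yes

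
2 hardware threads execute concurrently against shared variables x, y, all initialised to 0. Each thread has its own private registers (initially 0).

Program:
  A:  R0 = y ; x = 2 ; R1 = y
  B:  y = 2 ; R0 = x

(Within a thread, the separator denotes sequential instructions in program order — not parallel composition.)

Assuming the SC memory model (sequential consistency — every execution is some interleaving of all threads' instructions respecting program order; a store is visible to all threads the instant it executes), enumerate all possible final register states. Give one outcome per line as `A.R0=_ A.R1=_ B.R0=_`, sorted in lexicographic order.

outcome vector order: (A.R0,A.R1,B.R0)
|SC outcomes| = 5

A.R0=0 A.R1=0 B.R0=2
A.R0=0 A.R1=2 B.R0=0
A.R0=0 A.R1=2 B.R0=2
A.R0=2 A.R1=2 B.R0=0
A.R0=2 A.R1=2 B.R0=2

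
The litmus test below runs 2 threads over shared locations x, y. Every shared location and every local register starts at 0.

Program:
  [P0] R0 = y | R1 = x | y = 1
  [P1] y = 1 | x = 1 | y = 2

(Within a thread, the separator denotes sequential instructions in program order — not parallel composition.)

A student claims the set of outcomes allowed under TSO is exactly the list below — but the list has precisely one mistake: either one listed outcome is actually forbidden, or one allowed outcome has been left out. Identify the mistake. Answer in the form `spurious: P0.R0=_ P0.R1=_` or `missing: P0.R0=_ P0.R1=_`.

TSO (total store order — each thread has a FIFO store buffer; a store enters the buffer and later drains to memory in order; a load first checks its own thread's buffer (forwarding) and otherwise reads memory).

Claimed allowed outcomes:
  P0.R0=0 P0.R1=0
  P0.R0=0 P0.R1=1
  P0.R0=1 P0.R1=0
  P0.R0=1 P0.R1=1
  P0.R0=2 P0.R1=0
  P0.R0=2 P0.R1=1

outcome vector order: (P0.R0,P0.R1)
TSO: 5 outcomes — {<0 0>; <0 1>; <1 0>; <1 1>; <2 1>}
claimed∖TSO = {<2 0>}

spurious: P0.R0=2 P0.R1=0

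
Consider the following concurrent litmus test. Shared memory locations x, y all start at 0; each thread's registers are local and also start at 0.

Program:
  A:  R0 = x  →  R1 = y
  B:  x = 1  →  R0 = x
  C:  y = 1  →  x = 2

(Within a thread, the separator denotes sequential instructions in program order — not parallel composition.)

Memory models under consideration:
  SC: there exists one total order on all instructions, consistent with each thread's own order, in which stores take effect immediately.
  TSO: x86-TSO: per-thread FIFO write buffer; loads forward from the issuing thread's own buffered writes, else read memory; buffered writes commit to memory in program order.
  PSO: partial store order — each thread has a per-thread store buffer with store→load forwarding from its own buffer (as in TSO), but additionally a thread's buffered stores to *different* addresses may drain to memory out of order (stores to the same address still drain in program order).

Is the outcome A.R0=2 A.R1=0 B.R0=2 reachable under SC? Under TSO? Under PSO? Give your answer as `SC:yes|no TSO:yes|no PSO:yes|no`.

SC:no TSO:no PSO:yes

outcome vector order: (A.R0,A.R1,B.R0)
SC (10): <0 0 1>, <0 0 2>, <0 1 1>, <0 1 2>, <1 0 1>, <1 0 2>, <1 1 1>, <1 1 2>, <2 1 1>, <2 1 2>
TSO (10): <0 0 1>, <0 0 2>, <0 1 1>, <0 1 2>, <1 0 1>, <1 0 2>, <1 1 1>, <1 1 2>, <2 1 1>, <2 1 2>
PSO (12): <0 0 1>, <0 0 2>, <0 1 1>, <0 1 2>, <1 0 1>, <1 0 2>, <1 1 1>, <1 1 2>, <2 0 1>, <2 0 2>, <2 1 1>, <2 1 2>
target <2 0 2> ∈ {PSO}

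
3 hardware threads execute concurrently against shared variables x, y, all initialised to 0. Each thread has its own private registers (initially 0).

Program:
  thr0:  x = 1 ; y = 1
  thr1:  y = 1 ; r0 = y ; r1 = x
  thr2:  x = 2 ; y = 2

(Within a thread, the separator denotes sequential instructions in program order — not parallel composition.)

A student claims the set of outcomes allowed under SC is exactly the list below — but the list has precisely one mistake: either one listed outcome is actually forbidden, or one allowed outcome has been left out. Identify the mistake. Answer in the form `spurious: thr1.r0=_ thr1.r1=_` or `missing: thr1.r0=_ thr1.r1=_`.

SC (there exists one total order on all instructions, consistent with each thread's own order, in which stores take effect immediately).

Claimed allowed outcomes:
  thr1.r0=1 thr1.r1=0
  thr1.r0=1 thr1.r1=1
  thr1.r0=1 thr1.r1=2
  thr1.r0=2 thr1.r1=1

outcome vector order: (thr1.r0,thr1.r1)
under SC → (1,0); (1,1); (1,2); (2,1); (2,2)
SC∖claimed = {(2,2)}

missing: thr1.r0=2 thr1.r1=2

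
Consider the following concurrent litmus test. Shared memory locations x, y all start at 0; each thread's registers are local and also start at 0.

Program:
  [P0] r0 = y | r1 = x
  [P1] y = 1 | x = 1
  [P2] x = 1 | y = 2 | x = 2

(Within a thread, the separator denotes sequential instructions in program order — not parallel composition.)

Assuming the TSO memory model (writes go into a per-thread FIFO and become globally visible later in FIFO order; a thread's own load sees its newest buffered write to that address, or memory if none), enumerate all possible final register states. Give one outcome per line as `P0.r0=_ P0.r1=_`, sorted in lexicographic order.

P0.r0=0 P0.r1=0
P0.r0=0 P0.r1=1
P0.r0=0 P0.r1=2
P0.r0=1 P0.r1=0
P0.r0=1 P0.r1=1
P0.r0=1 P0.r1=2
P0.r0=2 P0.r1=1
P0.r0=2 P0.r1=2

outcome vector order: (P0.r0,P0.r1)
|TSO outcomes| = 8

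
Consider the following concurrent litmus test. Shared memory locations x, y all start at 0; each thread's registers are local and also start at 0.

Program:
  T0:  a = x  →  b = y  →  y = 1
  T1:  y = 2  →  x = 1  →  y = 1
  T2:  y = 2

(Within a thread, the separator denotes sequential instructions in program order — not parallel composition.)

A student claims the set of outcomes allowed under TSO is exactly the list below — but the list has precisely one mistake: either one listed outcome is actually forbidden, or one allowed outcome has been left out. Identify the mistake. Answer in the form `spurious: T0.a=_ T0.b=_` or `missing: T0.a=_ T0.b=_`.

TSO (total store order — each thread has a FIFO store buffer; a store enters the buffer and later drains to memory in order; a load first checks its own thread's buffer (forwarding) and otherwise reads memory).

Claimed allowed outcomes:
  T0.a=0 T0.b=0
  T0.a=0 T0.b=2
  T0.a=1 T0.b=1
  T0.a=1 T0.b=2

outcome vector order: (T0.a,T0.b)
[TSO] allowed = {(0,0); (0,1); (0,2); (1,1); (1,2)}
TSO∖claimed = {(0,1)}

missing: T0.a=0 T0.b=1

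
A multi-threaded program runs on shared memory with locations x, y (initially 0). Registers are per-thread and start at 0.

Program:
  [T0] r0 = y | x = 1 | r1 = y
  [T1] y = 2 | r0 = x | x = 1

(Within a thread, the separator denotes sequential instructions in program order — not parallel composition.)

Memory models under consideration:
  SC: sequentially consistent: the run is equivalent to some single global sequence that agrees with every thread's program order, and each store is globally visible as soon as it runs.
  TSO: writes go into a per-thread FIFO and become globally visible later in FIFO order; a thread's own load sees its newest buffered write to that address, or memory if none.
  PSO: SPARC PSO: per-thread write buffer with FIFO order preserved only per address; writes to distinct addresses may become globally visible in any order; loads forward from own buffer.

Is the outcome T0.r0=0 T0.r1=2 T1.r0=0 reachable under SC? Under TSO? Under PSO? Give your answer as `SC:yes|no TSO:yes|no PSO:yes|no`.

outcome vector order: (T0.r0,T0.r1,T1.r0)
[SC] allowed = {001; 020; 021; 220; 221}
[TSO] allowed = {000; 001; 020; 021; 220; 221}
[PSO] allowed = {000; 001; 020; 021; 220; 221}
target 020 ∈ {SC,TSO,PSO}

SC:yes TSO:yes PSO:yes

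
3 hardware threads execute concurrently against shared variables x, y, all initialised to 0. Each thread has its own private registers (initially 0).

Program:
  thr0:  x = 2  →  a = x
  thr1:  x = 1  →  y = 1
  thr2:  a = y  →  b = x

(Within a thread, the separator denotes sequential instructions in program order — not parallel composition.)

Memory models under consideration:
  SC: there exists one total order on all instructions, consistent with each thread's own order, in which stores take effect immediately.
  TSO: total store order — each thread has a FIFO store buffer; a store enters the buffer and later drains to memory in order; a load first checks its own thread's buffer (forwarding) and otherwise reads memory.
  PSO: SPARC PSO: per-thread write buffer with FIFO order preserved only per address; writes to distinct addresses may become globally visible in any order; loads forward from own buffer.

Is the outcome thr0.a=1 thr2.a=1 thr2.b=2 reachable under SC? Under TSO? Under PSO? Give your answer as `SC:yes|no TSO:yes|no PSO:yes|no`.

SC:no TSO:no PSO:yes

outcome vector order: (thr0.a,thr2.a,thr2.b)
[SC] allowed = {1/0/0; 1/0/1; 1/0/2; 1/1/1; 2/0/0; 2/0/1; 2/0/2; 2/1/1; 2/1/2}
[TSO] allowed = {1/0/0; 1/0/1; 1/0/2; 1/1/1; 2/0/0; 2/0/1; 2/0/2; 2/1/1; 2/1/2}
[PSO] allowed = {1/0/0; 1/0/1; 1/0/2; 1/1/0; 1/1/1; 1/1/2; 2/0/0; 2/0/1; 2/0/2; 2/1/0; 2/1/1; 2/1/2}
target 1/1/2 ∈ {PSO}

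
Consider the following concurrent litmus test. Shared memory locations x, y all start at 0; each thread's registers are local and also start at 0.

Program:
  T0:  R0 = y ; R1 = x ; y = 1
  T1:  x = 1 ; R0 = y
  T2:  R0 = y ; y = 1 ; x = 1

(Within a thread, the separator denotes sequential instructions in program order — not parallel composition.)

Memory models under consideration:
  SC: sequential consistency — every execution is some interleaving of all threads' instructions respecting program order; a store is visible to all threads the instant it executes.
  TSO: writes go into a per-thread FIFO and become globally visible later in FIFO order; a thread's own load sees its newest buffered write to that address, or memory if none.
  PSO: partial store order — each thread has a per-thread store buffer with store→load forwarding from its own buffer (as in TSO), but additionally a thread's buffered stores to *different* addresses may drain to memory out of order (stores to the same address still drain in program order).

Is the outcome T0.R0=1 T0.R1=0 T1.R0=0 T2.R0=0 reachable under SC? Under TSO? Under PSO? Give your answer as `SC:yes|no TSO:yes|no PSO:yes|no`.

SC:no TSO:yes PSO:yes

outcome vector order: (T0.R0,T0.R1,T1.R0,T2.R0)
under SC → 0/0/0/0, 0/0/0/1, 0/0/1/0, 0/0/1/1, 0/1/0/0, 0/1/0/1, 0/1/1/0, 0/1/1/1, 1/0/1/0, 1/1/0/0, 1/1/1/0
under TSO → 0/0/0/0, 0/0/0/1, 0/0/1/0, 0/0/1/1, 0/1/0/0, 0/1/0/1, 0/1/1/0, 0/1/1/1, 1/0/0/0, 1/0/1/0, 1/1/0/0, 1/1/1/0
under PSO → 0/0/0/0, 0/0/0/1, 0/0/1/0, 0/0/1/1, 0/1/0/0, 0/1/0/1, 0/1/1/0, 0/1/1/1, 1/0/0/0, 1/0/1/0, 1/1/0/0, 1/1/1/0
target 1/0/0/0 ∈ {TSO,PSO}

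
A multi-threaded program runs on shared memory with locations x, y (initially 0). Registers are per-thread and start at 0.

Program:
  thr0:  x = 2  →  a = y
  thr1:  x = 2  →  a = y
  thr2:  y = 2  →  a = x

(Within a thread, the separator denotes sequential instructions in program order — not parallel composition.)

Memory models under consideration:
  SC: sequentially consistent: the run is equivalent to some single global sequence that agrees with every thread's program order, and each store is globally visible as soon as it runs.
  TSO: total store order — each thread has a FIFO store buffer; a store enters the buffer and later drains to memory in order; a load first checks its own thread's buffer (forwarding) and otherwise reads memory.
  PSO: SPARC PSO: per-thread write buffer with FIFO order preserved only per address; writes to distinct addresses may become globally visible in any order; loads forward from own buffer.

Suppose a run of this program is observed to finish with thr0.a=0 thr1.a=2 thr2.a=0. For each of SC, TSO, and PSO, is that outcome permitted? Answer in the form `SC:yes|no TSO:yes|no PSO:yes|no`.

SC:no TSO:yes PSO:yes

outcome vector order: (thr0.a,thr1.a,thr2.a)
SC: 5 outcomes — {0/0/2, 0/2/2, 2/0/2, 2/2/0, 2/2/2}
TSO: 8 outcomes — {0/0/0, 0/0/2, 0/2/0, 0/2/2, 2/0/0, 2/0/2, 2/2/0, 2/2/2}
PSO: 8 outcomes — {0/0/0, 0/0/2, 0/2/0, 0/2/2, 2/0/0, 2/0/2, 2/2/0, 2/2/2}
target 0/2/0 ∈ {TSO,PSO}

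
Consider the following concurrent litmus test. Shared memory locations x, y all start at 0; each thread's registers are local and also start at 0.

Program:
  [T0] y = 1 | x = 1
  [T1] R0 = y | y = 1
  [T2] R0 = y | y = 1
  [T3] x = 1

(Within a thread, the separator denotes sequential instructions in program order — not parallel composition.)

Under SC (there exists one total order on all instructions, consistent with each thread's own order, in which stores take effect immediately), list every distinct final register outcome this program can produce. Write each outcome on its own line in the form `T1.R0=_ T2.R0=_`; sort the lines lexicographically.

outcome vector order: (T1.R0,T2.R0)
|SC outcomes| = 4

T1.R0=0 T2.R0=0
T1.R0=0 T2.R0=1
T1.R0=1 T2.R0=0
T1.R0=1 T2.R0=1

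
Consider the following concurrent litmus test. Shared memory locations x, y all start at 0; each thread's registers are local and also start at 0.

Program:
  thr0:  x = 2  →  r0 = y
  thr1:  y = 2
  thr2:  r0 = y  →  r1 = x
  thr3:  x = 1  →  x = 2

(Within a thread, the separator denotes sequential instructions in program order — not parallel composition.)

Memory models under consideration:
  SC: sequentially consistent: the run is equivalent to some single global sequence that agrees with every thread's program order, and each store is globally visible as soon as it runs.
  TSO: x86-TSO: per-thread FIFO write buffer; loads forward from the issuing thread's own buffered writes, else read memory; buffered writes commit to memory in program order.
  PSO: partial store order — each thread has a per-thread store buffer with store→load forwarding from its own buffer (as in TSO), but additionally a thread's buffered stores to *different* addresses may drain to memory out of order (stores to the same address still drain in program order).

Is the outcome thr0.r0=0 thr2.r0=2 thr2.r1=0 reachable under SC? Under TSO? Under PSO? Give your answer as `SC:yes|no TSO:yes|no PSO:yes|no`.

outcome vector order: (thr0.r0,thr2.r0,thr2.r1)
SC (11): (0,0,0); (0,0,1); (0,0,2); (0,2,1); (0,2,2); (2,0,0); (2,0,1); (2,0,2); (2,2,0); (2,2,1); (2,2,2)
TSO (12): (0,0,0); (0,0,1); (0,0,2); (0,2,0); (0,2,1); (0,2,2); (2,0,0); (2,0,1); (2,0,2); (2,2,0); (2,2,1); (2,2,2)
PSO (12): (0,0,0); (0,0,1); (0,0,2); (0,2,0); (0,2,1); (0,2,2); (2,0,0); (2,0,1); (2,0,2); (2,2,0); (2,2,1); (2,2,2)
target (0,2,0) ∈ {TSO,PSO}

SC:no TSO:yes PSO:yes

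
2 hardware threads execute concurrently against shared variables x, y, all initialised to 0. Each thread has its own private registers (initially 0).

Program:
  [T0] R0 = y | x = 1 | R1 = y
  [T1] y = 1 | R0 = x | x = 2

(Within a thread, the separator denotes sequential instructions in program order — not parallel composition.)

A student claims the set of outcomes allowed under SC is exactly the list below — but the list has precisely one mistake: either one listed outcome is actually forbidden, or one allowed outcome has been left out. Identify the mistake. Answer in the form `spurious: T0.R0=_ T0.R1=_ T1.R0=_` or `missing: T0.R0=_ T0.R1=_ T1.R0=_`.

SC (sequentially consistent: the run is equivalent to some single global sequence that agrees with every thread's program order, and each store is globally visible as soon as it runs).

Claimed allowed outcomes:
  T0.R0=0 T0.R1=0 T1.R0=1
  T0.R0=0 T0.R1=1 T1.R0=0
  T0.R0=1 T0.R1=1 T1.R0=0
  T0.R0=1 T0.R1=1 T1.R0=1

missing: T0.R0=0 T0.R1=1 T1.R0=1

outcome vector order: (T0.R0,T0.R1,T1.R0)
SC: 5 outcomes — {<0 0 1>; <0 1 0>; <0 1 1>; <1 1 0>; <1 1 1>}
SC∖claimed = {<0 1 1>}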